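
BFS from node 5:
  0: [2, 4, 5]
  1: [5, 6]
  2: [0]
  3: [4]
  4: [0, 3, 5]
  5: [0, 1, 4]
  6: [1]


Visit 5, enqueue [0, 1, 4]
Visit 0, enqueue [2]
Visit 1, enqueue [6]
Visit 4, enqueue [3]
Visit 2, enqueue []
Visit 6, enqueue []
Visit 3, enqueue []

BFS order: [5, 0, 1, 4, 2, 6, 3]


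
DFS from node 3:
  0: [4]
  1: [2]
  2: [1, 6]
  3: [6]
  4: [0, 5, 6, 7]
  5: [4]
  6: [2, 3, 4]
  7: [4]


Visit 3, push [6]
Visit 6, push [4, 2]
Visit 2, push [1]
Visit 1, push []
Visit 4, push [7, 5, 0]
Visit 0, push []
Visit 5, push []
Visit 7, push []

DFS order: [3, 6, 2, 1, 4, 0, 5, 7]


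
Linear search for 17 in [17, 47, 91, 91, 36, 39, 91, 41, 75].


i=0: 17==17 found!

Found at 0, 1 comps


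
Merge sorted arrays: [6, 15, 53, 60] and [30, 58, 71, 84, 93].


Take 6 from A
Take 15 from A
Take 30 from B
Take 53 from A
Take 58 from B
Take 60 from A

Merged: [6, 15, 30, 53, 58, 60, 71, 84, 93]


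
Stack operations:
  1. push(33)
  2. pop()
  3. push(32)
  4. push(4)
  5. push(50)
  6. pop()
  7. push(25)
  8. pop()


push(33) -> [33]
pop()->33, []
push(32) -> [32]
push(4) -> [32, 4]
push(50) -> [32, 4, 50]
pop()->50, [32, 4]
push(25) -> [32, 4, 25]
pop()->25, [32, 4]

Final stack: [32, 4]


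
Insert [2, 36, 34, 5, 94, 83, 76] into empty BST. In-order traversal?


Insert 2: root
Insert 36: R from 2
Insert 34: R from 2 -> L from 36
Insert 5: R from 2 -> L from 36 -> L from 34
Insert 94: R from 2 -> R from 36
Insert 83: R from 2 -> R from 36 -> L from 94
Insert 76: R from 2 -> R from 36 -> L from 94 -> L from 83

In-order: [2, 5, 34, 36, 76, 83, 94]


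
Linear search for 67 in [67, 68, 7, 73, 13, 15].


i=0: 67==67 found!

Found at 0, 1 comps


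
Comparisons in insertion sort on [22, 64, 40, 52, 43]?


Algorithm: insertion sort
Input: [22, 64, 40, 52, 43]
Sorted: [22, 40, 43, 52, 64]

8


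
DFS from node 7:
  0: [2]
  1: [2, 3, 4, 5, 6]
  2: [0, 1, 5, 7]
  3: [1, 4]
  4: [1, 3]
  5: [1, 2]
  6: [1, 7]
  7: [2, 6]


Visit 7, push [6, 2]
Visit 2, push [5, 1, 0]
Visit 0, push []
Visit 1, push [6, 5, 4, 3]
Visit 3, push [4]
Visit 4, push []
Visit 5, push []
Visit 6, push []

DFS order: [7, 2, 0, 1, 3, 4, 5, 6]


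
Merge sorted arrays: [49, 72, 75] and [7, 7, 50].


Take 7 from B
Take 7 from B
Take 49 from A
Take 50 from B

Merged: [7, 7, 49, 50, 72, 75]


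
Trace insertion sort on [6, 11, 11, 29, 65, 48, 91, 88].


Initial: [6, 11, 11, 29, 65, 48, 91, 88]
Insert 11: [6, 11, 11, 29, 65, 48, 91, 88]
Insert 11: [6, 11, 11, 29, 65, 48, 91, 88]
Insert 29: [6, 11, 11, 29, 65, 48, 91, 88]
Insert 65: [6, 11, 11, 29, 65, 48, 91, 88]
Insert 48: [6, 11, 11, 29, 48, 65, 91, 88]
Insert 91: [6, 11, 11, 29, 48, 65, 91, 88]
Insert 88: [6, 11, 11, 29, 48, 65, 88, 91]

Sorted: [6, 11, 11, 29, 48, 65, 88, 91]


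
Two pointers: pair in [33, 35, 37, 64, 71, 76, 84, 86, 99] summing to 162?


lo=0(33)+hi=8(99)=132
lo=1(35)+hi=8(99)=134
lo=2(37)+hi=8(99)=136
lo=3(64)+hi=8(99)=163
lo=3(64)+hi=7(86)=150
lo=4(71)+hi=7(86)=157
lo=5(76)+hi=7(86)=162

Yes: 76+86=162


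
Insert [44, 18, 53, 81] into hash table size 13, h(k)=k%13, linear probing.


Insert 44: h=5 -> slot 5
Insert 18: h=5, 1 probes -> slot 6
Insert 53: h=1 -> slot 1
Insert 81: h=3 -> slot 3

Table: [None, 53, None, 81, None, 44, 18, None, None, None, None, None, None]


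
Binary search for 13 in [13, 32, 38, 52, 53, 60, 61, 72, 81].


Step 1: lo=0, hi=8, mid=4, val=53
Step 2: lo=0, hi=3, mid=1, val=32
Step 3: lo=0, hi=0, mid=0, val=13

Found at index 0


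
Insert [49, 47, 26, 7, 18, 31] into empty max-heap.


Insert 49: [49]
Insert 47: [49, 47]
Insert 26: [49, 47, 26]
Insert 7: [49, 47, 26, 7]
Insert 18: [49, 47, 26, 7, 18]
Insert 31: [49, 47, 31, 7, 18, 26]

Final heap: [49, 47, 31, 7, 18, 26]


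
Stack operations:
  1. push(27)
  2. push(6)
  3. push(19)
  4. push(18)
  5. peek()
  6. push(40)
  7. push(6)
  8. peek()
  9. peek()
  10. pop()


push(27) -> [27]
push(6) -> [27, 6]
push(19) -> [27, 6, 19]
push(18) -> [27, 6, 19, 18]
peek()->18
push(40) -> [27, 6, 19, 18, 40]
push(6) -> [27, 6, 19, 18, 40, 6]
peek()->6
peek()->6
pop()->6, [27, 6, 19, 18, 40]

Final stack: [27, 6, 19, 18, 40]


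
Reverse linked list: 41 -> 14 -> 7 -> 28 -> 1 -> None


Step 1: curr=41, set curr.next=prev(None) | reversed so far: 41
Step 2: curr=14, set curr.next=prev(41) | reversed so far: 14 -> 41
Step 3: curr=7, set curr.next=prev(14) | reversed so far: 7 -> 14 -> 41
Step 4: curr=28, set curr.next=prev(7) | reversed so far: 28 -> 7 -> 14 -> 41
Step 5: curr=1, set curr.next=prev(28) | reversed so far: 1 -> 28 -> 7 -> 14 -> 41

1 -> 28 -> 7 -> 14 -> 41 -> None


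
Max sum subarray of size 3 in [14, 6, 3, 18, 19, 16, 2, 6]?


[0:3]: 23
[1:4]: 27
[2:5]: 40
[3:6]: 53
[4:7]: 37
[5:8]: 24

Max: 53 at [3:6]


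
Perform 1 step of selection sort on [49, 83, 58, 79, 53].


Initial: [49, 83, 58, 79, 53]
Step 1: min=49 at 0
  Swap: [49, 83, 58, 79, 53]

After 1 step: [49, 83, 58, 79, 53]


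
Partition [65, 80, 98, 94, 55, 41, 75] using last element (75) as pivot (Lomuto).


Pivot: 75
  65 <= 75: advance i (no swap)
  55 <= 75: swap -> [65, 55, 98, 94, 80, 41, 75]
  41 <= 75: swap -> [65, 55, 41, 94, 80, 98, 75]
Place pivot at 3: [65, 55, 41, 75, 80, 98, 94]

Partitioned: [65, 55, 41, 75, 80, 98, 94]


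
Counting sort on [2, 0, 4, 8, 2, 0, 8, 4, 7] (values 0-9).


Input: [2, 0, 4, 8, 2, 0, 8, 4, 7]
Counts: [2, 0, 2, 0, 2, 0, 0, 1, 2, 0]

Sorted: [0, 0, 2, 2, 4, 4, 7, 8, 8]


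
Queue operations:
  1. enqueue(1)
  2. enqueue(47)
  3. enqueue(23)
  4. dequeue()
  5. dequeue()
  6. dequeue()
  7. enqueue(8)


enqueue(1) -> [1]
enqueue(47) -> [1, 47]
enqueue(23) -> [1, 47, 23]
dequeue()->1, [47, 23]
dequeue()->47, [23]
dequeue()->23, []
enqueue(8) -> [8]

Final queue: [8]


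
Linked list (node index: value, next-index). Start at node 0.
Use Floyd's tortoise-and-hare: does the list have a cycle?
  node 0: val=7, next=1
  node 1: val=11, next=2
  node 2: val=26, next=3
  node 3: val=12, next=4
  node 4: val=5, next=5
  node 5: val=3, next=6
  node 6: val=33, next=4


Floyd's tortoise (slow, +1) and hare (fast, +2):
  init: slow=0, fast=0
  step 1: slow=1, fast=2
  step 2: slow=2, fast=4
  step 3: slow=3, fast=6
  step 4: slow=4, fast=5
  step 5: slow=5, fast=4
  step 6: slow=6, fast=6
  slow == fast at node 6: cycle detected

Cycle: yes


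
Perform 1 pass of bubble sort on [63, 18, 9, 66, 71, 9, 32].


Initial: [63, 18, 9, 66, 71, 9, 32]
Pass 1: [18, 9, 63, 66, 9, 32, 71] (4 swaps)

After 1 pass: [18, 9, 63, 66, 9, 32, 71]


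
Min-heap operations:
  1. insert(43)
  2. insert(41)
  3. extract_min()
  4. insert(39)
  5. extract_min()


insert(43) -> [43]
insert(41) -> [41, 43]
extract_min()->41, [43]
insert(39) -> [39, 43]
extract_min()->39, [43]

Final heap: [43]


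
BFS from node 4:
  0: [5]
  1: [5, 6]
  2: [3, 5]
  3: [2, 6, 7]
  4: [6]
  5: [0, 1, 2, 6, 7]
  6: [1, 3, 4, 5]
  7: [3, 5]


Visit 4, enqueue [6]
Visit 6, enqueue [1, 3, 5]
Visit 1, enqueue []
Visit 3, enqueue [2, 7]
Visit 5, enqueue [0]
Visit 2, enqueue []
Visit 7, enqueue []
Visit 0, enqueue []

BFS order: [4, 6, 1, 3, 5, 2, 7, 0]


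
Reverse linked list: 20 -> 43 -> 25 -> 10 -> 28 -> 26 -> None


Step 1: curr=20, set curr.next=prev(None) | reversed so far: 20
Step 2: curr=43, set curr.next=prev(20) | reversed so far: 43 -> 20
Step 3: curr=25, set curr.next=prev(43) | reversed so far: 25 -> 43 -> 20
Step 4: curr=10, set curr.next=prev(25) | reversed so far: 10 -> 25 -> 43 -> 20
Step 5: curr=28, set curr.next=prev(10) | reversed so far: 28 -> 10 -> 25 -> 43 -> 20
Step 6: curr=26, set curr.next=prev(28) | reversed so far: 26 -> 28 -> 10 -> 25 -> 43 -> 20

26 -> 28 -> 10 -> 25 -> 43 -> 20 -> None


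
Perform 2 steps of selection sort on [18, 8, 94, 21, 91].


Initial: [18, 8, 94, 21, 91]
Step 1: min=8 at 1
  Swap: [8, 18, 94, 21, 91]
Step 2: min=18 at 1
  Swap: [8, 18, 94, 21, 91]

After 2 steps: [8, 18, 94, 21, 91]


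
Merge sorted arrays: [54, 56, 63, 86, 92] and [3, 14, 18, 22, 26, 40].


Take 3 from B
Take 14 from B
Take 18 from B
Take 22 from B
Take 26 from B
Take 40 from B

Merged: [3, 14, 18, 22, 26, 40, 54, 56, 63, 86, 92]


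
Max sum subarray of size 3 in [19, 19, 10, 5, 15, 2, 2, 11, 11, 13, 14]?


[0:3]: 48
[1:4]: 34
[2:5]: 30
[3:6]: 22
[4:7]: 19
[5:8]: 15
[6:9]: 24
[7:10]: 35
[8:11]: 38

Max: 48 at [0:3]


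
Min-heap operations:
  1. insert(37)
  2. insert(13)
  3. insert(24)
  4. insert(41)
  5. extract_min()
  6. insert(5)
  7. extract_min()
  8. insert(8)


insert(37) -> [37]
insert(13) -> [13, 37]
insert(24) -> [13, 37, 24]
insert(41) -> [13, 37, 24, 41]
extract_min()->13, [24, 37, 41]
insert(5) -> [5, 24, 41, 37]
extract_min()->5, [24, 37, 41]
insert(8) -> [8, 24, 41, 37]

Final heap: [8, 24, 41, 37]


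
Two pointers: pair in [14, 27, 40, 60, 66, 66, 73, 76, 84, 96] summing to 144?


lo=0(14)+hi=9(96)=110
lo=1(27)+hi=9(96)=123
lo=2(40)+hi=9(96)=136
lo=3(60)+hi=9(96)=156
lo=3(60)+hi=8(84)=144

Yes: 60+84=144


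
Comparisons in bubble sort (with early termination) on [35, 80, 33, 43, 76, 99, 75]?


Algorithm: bubble sort (with early termination)
Input: [35, 80, 33, 43, 76, 99, 75]
Sorted: [33, 35, 43, 75, 76, 80, 99]

18


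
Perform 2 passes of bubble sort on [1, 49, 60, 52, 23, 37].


Initial: [1, 49, 60, 52, 23, 37]
Pass 1: [1, 49, 52, 23, 37, 60] (3 swaps)
Pass 2: [1, 49, 23, 37, 52, 60] (2 swaps)

After 2 passes: [1, 49, 23, 37, 52, 60]


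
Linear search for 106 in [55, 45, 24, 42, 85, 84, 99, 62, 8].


i=0: 55!=106
i=1: 45!=106
i=2: 24!=106
i=3: 42!=106
i=4: 85!=106
i=5: 84!=106
i=6: 99!=106
i=7: 62!=106
i=8: 8!=106

Not found, 9 comps


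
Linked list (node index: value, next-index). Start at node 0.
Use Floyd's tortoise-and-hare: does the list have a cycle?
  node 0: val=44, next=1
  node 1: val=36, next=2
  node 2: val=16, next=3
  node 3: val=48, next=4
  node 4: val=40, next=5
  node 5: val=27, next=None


Floyd's tortoise (slow, +1) and hare (fast, +2):
  init: slow=0, fast=0
  step 1: slow=1, fast=2
  step 2: slow=2, fast=4
  step 3: fast 4->5->None, no cycle

Cycle: no


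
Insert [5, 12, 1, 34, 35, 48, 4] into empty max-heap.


Insert 5: [5]
Insert 12: [12, 5]
Insert 1: [12, 5, 1]
Insert 34: [34, 12, 1, 5]
Insert 35: [35, 34, 1, 5, 12]
Insert 48: [48, 34, 35, 5, 12, 1]
Insert 4: [48, 34, 35, 5, 12, 1, 4]

Final heap: [48, 34, 35, 5, 12, 1, 4]


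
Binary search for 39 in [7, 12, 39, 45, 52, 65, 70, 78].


Step 1: lo=0, hi=7, mid=3, val=45
Step 2: lo=0, hi=2, mid=1, val=12
Step 3: lo=2, hi=2, mid=2, val=39

Found at index 2


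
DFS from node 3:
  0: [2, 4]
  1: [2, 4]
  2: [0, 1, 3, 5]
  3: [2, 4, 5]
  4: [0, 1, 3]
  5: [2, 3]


Visit 3, push [5, 4, 2]
Visit 2, push [5, 1, 0]
Visit 0, push [4]
Visit 4, push [1]
Visit 1, push []
Visit 5, push []

DFS order: [3, 2, 0, 4, 1, 5]


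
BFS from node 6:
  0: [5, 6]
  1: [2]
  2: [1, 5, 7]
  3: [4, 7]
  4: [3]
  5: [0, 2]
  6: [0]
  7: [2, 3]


Visit 6, enqueue [0]
Visit 0, enqueue [5]
Visit 5, enqueue [2]
Visit 2, enqueue [1, 7]
Visit 1, enqueue []
Visit 7, enqueue [3]
Visit 3, enqueue [4]
Visit 4, enqueue []

BFS order: [6, 0, 5, 2, 1, 7, 3, 4]


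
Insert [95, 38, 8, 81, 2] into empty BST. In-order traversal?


Insert 95: root
Insert 38: L from 95
Insert 8: L from 95 -> L from 38
Insert 81: L from 95 -> R from 38
Insert 2: L from 95 -> L from 38 -> L from 8

In-order: [2, 8, 38, 81, 95]


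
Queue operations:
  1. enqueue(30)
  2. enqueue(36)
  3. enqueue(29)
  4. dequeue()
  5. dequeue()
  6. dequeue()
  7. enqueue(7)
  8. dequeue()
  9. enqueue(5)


enqueue(30) -> [30]
enqueue(36) -> [30, 36]
enqueue(29) -> [30, 36, 29]
dequeue()->30, [36, 29]
dequeue()->36, [29]
dequeue()->29, []
enqueue(7) -> [7]
dequeue()->7, []
enqueue(5) -> [5]

Final queue: [5]


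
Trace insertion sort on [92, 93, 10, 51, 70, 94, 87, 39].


Initial: [92, 93, 10, 51, 70, 94, 87, 39]
Insert 93: [92, 93, 10, 51, 70, 94, 87, 39]
Insert 10: [10, 92, 93, 51, 70, 94, 87, 39]
Insert 51: [10, 51, 92, 93, 70, 94, 87, 39]
Insert 70: [10, 51, 70, 92, 93, 94, 87, 39]
Insert 94: [10, 51, 70, 92, 93, 94, 87, 39]
Insert 87: [10, 51, 70, 87, 92, 93, 94, 39]
Insert 39: [10, 39, 51, 70, 87, 92, 93, 94]

Sorted: [10, 39, 51, 70, 87, 92, 93, 94]


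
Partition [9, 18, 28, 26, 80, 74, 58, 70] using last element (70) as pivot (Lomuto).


Pivot: 70
  9 <= 70: advance i (no swap)
  18 <= 70: advance i (no swap)
  28 <= 70: advance i (no swap)
  26 <= 70: advance i (no swap)
  58 <= 70: swap -> [9, 18, 28, 26, 58, 74, 80, 70]
Place pivot at 5: [9, 18, 28, 26, 58, 70, 80, 74]

Partitioned: [9, 18, 28, 26, 58, 70, 80, 74]


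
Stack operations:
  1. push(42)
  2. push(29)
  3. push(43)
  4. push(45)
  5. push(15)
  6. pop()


push(42) -> [42]
push(29) -> [42, 29]
push(43) -> [42, 29, 43]
push(45) -> [42, 29, 43, 45]
push(15) -> [42, 29, 43, 45, 15]
pop()->15, [42, 29, 43, 45]

Final stack: [42, 29, 43, 45]


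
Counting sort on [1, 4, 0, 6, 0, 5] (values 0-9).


Input: [1, 4, 0, 6, 0, 5]
Counts: [2, 1, 0, 0, 1, 1, 1, 0, 0, 0]

Sorted: [0, 0, 1, 4, 5, 6]


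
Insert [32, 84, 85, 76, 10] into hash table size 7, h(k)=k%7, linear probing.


Insert 32: h=4 -> slot 4
Insert 84: h=0 -> slot 0
Insert 85: h=1 -> slot 1
Insert 76: h=6 -> slot 6
Insert 10: h=3 -> slot 3

Table: [84, 85, None, 10, 32, None, 76]


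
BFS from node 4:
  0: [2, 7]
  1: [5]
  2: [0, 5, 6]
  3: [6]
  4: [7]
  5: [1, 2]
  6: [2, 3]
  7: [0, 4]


Visit 4, enqueue [7]
Visit 7, enqueue [0]
Visit 0, enqueue [2]
Visit 2, enqueue [5, 6]
Visit 5, enqueue [1]
Visit 6, enqueue [3]
Visit 1, enqueue []
Visit 3, enqueue []

BFS order: [4, 7, 0, 2, 5, 6, 1, 3]


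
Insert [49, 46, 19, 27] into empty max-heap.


Insert 49: [49]
Insert 46: [49, 46]
Insert 19: [49, 46, 19]
Insert 27: [49, 46, 19, 27]

Final heap: [49, 46, 19, 27]


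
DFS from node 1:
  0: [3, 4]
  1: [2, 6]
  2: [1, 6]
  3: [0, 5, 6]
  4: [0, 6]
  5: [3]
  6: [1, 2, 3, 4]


Visit 1, push [6, 2]
Visit 2, push [6]
Visit 6, push [4, 3]
Visit 3, push [5, 0]
Visit 0, push [4]
Visit 4, push []
Visit 5, push []

DFS order: [1, 2, 6, 3, 0, 4, 5]


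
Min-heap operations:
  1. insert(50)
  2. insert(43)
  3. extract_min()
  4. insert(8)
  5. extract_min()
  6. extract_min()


insert(50) -> [50]
insert(43) -> [43, 50]
extract_min()->43, [50]
insert(8) -> [8, 50]
extract_min()->8, [50]
extract_min()->50, []

Final heap: []


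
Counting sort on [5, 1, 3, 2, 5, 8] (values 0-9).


Input: [5, 1, 3, 2, 5, 8]
Counts: [0, 1, 1, 1, 0, 2, 0, 0, 1, 0]

Sorted: [1, 2, 3, 5, 5, 8]


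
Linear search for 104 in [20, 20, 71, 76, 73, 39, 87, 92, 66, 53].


i=0: 20!=104
i=1: 20!=104
i=2: 71!=104
i=3: 76!=104
i=4: 73!=104
i=5: 39!=104
i=6: 87!=104
i=7: 92!=104
i=8: 66!=104
i=9: 53!=104

Not found, 10 comps


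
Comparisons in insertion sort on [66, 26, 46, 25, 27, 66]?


Algorithm: insertion sort
Input: [66, 26, 46, 25, 27, 66]
Sorted: [25, 26, 27, 46, 66, 66]

10


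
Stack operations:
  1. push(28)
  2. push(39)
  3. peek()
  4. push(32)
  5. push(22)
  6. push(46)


push(28) -> [28]
push(39) -> [28, 39]
peek()->39
push(32) -> [28, 39, 32]
push(22) -> [28, 39, 32, 22]
push(46) -> [28, 39, 32, 22, 46]

Final stack: [28, 39, 32, 22, 46]


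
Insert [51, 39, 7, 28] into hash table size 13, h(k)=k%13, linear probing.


Insert 51: h=12 -> slot 12
Insert 39: h=0 -> slot 0
Insert 7: h=7 -> slot 7
Insert 28: h=2 -> slot 2

Table: [39, None, 28, None, None, None, None, 7, None, None, None, None, 51]


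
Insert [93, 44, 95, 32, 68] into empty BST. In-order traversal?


Insert 93: root
Insert 44: L from 93
Insert 95: R from 93
Insert 32: L from 93 -> L from 44
Insert 68: L from 93 -> R from 44

In-order: [32, 44, 68, 93, 95]


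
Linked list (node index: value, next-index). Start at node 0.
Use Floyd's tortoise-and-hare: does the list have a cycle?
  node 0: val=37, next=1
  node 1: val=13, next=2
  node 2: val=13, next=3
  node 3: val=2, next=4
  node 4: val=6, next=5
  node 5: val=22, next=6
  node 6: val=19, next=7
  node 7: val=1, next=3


Floyd's tortoise (slow, +1) and hare (fast, +2):
  init: slow=0, fast=0
  step 1: slow=1, fast=2
  step 2: slow=2, fast=4
  step 3: slow=3, fast=6
  step 4: slow=4, fast=3
  step 5: slow=5, fast=5
  slow == fast at node 5: cycle detected

Cycle: yes


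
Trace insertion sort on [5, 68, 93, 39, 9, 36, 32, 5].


Initial: [5, 68, 93, 39, 9, 36, 32, 5]
Insert 68: [5, 68, 93, 39, 9, 36, 32, 5]
Insert 93: [5, 68, 93, 39, 9, 36, 32, 5]
Insert 39: [5, 39, 68, 93, 9, 36, 32, 5]
Insert 9: [5, 9, 39, 68, 93, 36, 32, 5]
Insert 36: [5, 9, 36, 39, 68, 93, 32, 5]
Insert 32: [5, 9, 32, 36, 39, 68, 93, 5]
Insert 5: [5, 5, 9, 32, 36, 39, 68, 93]

Sorted: [5, 5, 9, 32, 36, 39, 68, 93]


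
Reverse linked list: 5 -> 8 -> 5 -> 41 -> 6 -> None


Step 1: curr=5, set curr.next=prev(None) | reversed so far: 5
Step 2: curr=8, set curr.next=prev(5) | reversed so far: 8 -> 5
Step 3: curr=5, set curr.next=prev(8) | reversed so far: 5 -> 8 -> 5
Step 4: curr=41, set curr.next=prev(5) | reversed so far: 41 -> 5 -> 8 -> 5
Step 5: curr=6, set curr.next=prev(41) | reversed so far: 6 -> 41 -> 5 -> 8 -> 5

6 -> 41 -> 5 -> 8 -> 5 -> None


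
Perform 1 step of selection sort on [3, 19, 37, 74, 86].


Initial: [3, 19, 37, 74, 86]
Step 1: min=3 at 0
  Swap: [3, 19, 37, 74, 86]

After 1 step: [3, 19, 37, 74, 86]


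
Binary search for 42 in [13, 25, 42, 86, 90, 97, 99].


Step 1: lo=0, hi=6, mid=3, val=86
Step 2: lo=0, hi=2, mid=1, val=25
Step 3: lo=2, hi=2, mid=2, val=42

Found at index 2


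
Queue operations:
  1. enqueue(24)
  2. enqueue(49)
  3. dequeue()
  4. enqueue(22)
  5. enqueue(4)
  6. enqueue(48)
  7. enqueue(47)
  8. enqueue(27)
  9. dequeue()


enqueue(24) -> [24]
enqueue(49) -> [24, 49]
dequeue()->24, [49]
enqueue(22) -> [49, 22]
enqueue(4) -> [49, 22, 4]
enqueue(48) -> [49, 22, 4, 48]
enqueue(47) -> [49, 22, 4, 48, 47]
enqueue(27) -> [49, 22, 4, 48, 47, 27]
dequeue()->49, [22, 4, 48, 47, 27]

Final queue: [22, 4, 48, 47, 27]


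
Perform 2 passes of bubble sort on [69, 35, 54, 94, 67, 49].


Initial: [69, 35, 54, 94, 67, 49]
Pass 1: [35, 54, 69, 67, 49, 94] (4 swaps)
Pass 2: [35, 54, 67, 49, 69, 94] (2 swaps)

After 2 passes: [35, 54, 67, 49, 69, 94]


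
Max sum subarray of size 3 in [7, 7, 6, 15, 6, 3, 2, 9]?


[0:3]: 20
[1:4]: 28
[2:5]: 27
[3:6]: 24
[4:7]: 11
[5:8]: 14

Max: 28 at [1:4]


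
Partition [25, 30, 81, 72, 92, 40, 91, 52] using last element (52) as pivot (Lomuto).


Pivot: 52
  25 <= 52: advance i (no swap)
  30 <= 52: advance i (no swap)
  40 <= 52: swap -> [25, 30, 40, 72, 92, 81, 91, 52]
Place pivot at 3: [25, 30, 40, 52, 92, 81, 91, 72]

Partitioned: [25, 30, 40, 52, 92, 81, 91, 72]


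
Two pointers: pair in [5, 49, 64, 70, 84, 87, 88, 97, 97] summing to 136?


lo=0(5)+hi=8(97)=102
lo=1(49)+hi=8(97)=146
lo=1(49)+hi=7(97)=146
lo=1(49)+hi=6(88)=137
lo=1(49)+hi=5(87)=136

Yes: 49+87=136


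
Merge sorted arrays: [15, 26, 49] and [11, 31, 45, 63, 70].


Take 11 from B
Take 15 from A
Take 26 from A
Take 31 from B
Take 45 from B
Take 49 from A

Merged: [11, 15, 26, 31, 45, 49, 63, 70]


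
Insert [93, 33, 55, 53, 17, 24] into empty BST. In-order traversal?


Insert 93: root
Insert 33: L from 93
Insert 55: L from 93 -> R from 33
Insert 53: L from 93 -> R from 33 -> L from 55
Insert 17: L from 93 -> L from 33
Insert 24: L from 93 -> L from 33 -> R from 17

In-order: [17, 24, 33, 53, 55, 93]


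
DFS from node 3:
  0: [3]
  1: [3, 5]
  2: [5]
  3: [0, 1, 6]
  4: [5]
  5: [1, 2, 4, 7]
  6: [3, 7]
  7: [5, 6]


Visit 3, push [6, 1, 0]
Visit 0, push []
Visit 1, push [5]
Visit 5, push [7, 4, 2]
Visit 2, push []
Visit 4, push []
Visit 7, push [6]
Visit 6, push []

DFS order: [3, 0, 1, 5, 2, 4, 7, 6]


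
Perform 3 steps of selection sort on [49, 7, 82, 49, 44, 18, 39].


Initial: [49, 7, 82, 49, 44, 18, 39]
Step 1: min=7 at 1
  Swap: [7, 49, 82, 49, 44, 18, 39]
Step 2: min=18 at 5
  Swap: [7, 18, 82, 49, 44, 49, 39]
Step 3: min=39 at 6
  Swap: [7, 18, 39, 49, 44, 49, 82]

After 3 steps: [7, 18, 39, 49, 44, 49, 82]


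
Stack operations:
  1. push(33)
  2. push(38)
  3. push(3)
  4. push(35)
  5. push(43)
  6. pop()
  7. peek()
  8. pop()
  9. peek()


push(33) -> [33]
push(38) -> [33, 38]
push(3) -> [33, 38, 3]
push(35) -> [33, 38, 3, 35]
push(43) -> [33, 38, 3, 35, 43]
pop()->43, [33, 38, 3, 35]
peek()->35
pop()->35, [33, 38, 3]
peek()->3

Final stack: [33, 38, 3]


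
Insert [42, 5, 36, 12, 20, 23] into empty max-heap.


Insert 42: [42]
Insert 5: [42, 5]
Insert 36: [42, 5, 36]
Insert 12: [42, 12, 36, 5]
Insert 20: [42, 20, 36, 5, 12]
Insert 23: [42, 20, 36, 5, 12, 23]

Final heap: [42, 20, 36, 5, 12, 23]


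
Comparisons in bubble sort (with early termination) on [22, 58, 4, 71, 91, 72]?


Algorithm: bubble sort (with early termination)
Input: [22, 58, 4, 71, 91, 72]
Sorted: [4, 22, 58, 71, 72, 91]

12


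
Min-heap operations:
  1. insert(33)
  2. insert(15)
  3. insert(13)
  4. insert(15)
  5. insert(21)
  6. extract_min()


insert(33) -> [33]
insert(15) -> [15, 33]
insert(13) -> [13, 33, 15]
insert(15) -> [13, 15, 15, 33]
insert(21) -> [13, 15, 15, 33, 21]
extract_min()->13, [15, 15, 21, 33]

Final heap: [15, 15, 21, 33]


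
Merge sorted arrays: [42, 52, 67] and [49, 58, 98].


Take 42 from A
Take 49 from B
Take 52 from A
Take 58 from B
Take 67 from A

Merged: [42, 49, 52, 58, 67, 98]


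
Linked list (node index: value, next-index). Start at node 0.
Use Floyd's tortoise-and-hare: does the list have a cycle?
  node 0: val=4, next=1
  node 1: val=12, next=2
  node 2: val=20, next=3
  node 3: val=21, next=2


Floyd's tortoise (slow, +1) and hare (fast, +2):
  init: slow=0, fast=0
  step 1: slow=1, fast=2
  step 2: slow=2, fast=2
  slow == fast at node 2: cycle detected

Cycle: yes


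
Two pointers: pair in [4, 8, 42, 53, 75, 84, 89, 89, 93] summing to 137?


lo=0(4)+hi=8(93)=97
lo=1(8)+hi=8(93)=101
lo=2(42)+hi=8(93)=135
lo=3(53)+hi=8(93)=146
lo=3(53)+hi=7(89)=142
lo=3(53)+hi=6(89)=142
lo=3(53)+hi=5(84)=137

Yes: 53+84=137


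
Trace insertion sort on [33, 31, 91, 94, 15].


Initial: [33, 31, 91, 94, 15]
Insert 31: [31, 33, 91, 94, 15]
Insert 91: [31, 33, 91, 94, 15]
Insert 94: [31, 33, 91, 94, 15]
Insert 15: [15, 31, 33, 91, 94]

Sorted: [15, 31, 33, 91, 94]


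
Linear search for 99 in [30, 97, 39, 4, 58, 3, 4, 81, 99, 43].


i=0: 30!=99
i=1: 97!=99
i=2: 39!=99
i=3: 4!=99
i=4: 58!=99
i=5: 3!=99
i=6: 4!=99
i=7: 81!=99
i=8: 99==99 found!

Found at 8, 9 comps


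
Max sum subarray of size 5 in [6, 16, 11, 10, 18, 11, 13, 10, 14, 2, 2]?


[0:5]: 61
[1:6]: 66
[2:7]: 63
[3:8]: 62
[4:9]: 66
[5:10]: 50
[6:11]: 41

Max: 66 at [1:6]


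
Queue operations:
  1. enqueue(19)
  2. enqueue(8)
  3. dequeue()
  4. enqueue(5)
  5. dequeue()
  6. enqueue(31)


enqueue(19) -> [19]
enqueue(8) -> [19, 8]
dequeue()->19, [8]
enqueue(5) -> [8, 5]
dequeue()->8, [5]
enqueue(31) -> [5, 31]

Final queue: [5, 31]


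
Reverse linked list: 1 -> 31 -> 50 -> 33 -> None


Step 1: curr=1, set curr.next=prev(None) | reversed so far: 1
Step 2: curr=31, set curr.next=prev(1) | reversed so far: 31 -> 1
Step 3: curr=50, set curr.next=prev(31) | reversed so far: 50 -> 31 -> 1
Step 4: curr=33, set curr.next=prev(50) | reversed so far: 33 -> 50 -> 31 -> 1

33 -> 50 -> 31 -> 1 -> None


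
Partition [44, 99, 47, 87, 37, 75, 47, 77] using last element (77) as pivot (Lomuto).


Pivot: 77
  44 <= 77: advance i (no swap)
  47 <= 77: swap -> [44, 47, 99, 87, 37, 75, 47, 77]
  37 <= 77: swap -> [44, 47, 37, 87, 99, 75, 47, 77]
  75 <= 77: swap -> [44, 47, 37, 75, 99, 87, 47, 77]
  47 <= 77: swap -> [44, 47, 37, 75, 47, 87, 99, 77]
Place pivot at 5: [44, 47, 37, 75, 47, 77, 99, 87]

Partitioned: [44, 47, 37, 75, 47, 77, 99, 87]


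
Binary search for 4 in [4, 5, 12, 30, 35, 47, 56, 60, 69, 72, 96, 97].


Step 1: lo=0, hi=11, mid=5, val=47
Step 2: lo=0, hi=4, mid=2, val=12
Step 3: lo=0, hi=1, mid=0, val=4

Found at index 0


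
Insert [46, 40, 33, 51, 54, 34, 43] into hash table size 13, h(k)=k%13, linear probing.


Insert 46: h=7 -> slot 7
Insert 40: h=1 -> slot 1
Insert 33: h=7, 1 probes -> slot 8
Insert 51: h=12 -> slot 12
Insert 54: h=2 -> slot 2
Insert 34: h=8, 1 probes -> slot 9
Insert 43: h=4 -> slot 4

Table: [None, 40, 54, None, 43, None, None, 46, 33, 34, None, None, 51]


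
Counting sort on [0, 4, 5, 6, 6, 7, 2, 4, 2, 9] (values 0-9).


Input: [0, 4, 5, 6, 6, 7, 2, 4, 2, 9]
Counts: [1, 0, 2, 0, 2, 1, 2, 1, 0, 1]

Sorted: [0, 2, 2, 4, 4, 5, 6, 6, 7, 9]


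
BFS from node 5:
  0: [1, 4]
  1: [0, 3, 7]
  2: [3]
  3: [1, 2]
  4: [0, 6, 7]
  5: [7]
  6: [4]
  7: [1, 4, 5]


Visit 5, enqueue [7]
Visit 7, enqueue [1, 4]
Visit 1, enqueue [0, 3]
Visit 4, enqueue [6]
Visit 0, enqueue []
Visit 3, enqueue [2]
Visit 6, enqueue []
Visit 2, enqueue []

BFS order: [5, 7, 1, 4, 0, 3, 6, 2]


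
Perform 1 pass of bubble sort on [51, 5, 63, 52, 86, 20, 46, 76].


Initial: [51, 5, 63, 52, 86, 20, 46, 76]
Pass 1: [5, 51, 52, 63, 20, 46, 76, 86] (5 swaps)

After 1 pass: [5, 51, 52, 63, 20, 46, 76, 86]


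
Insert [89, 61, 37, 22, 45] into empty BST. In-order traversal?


Insert 89: root
Insert 61: L from 89
Insert 37: L from 89 -> L from 61
Insert 22: L from 89 -> L from 61 -> L from 37
Insert 45: L from 89 -> L from 61 -> R from 37

In-order: [22, 37, 45, 61, 89]


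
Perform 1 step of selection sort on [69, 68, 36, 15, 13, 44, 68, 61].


Initial: [69, 68, 36, 15, 13, 44, 68, 61]
Step 1: min=13 at 4
  Swap: [13, 68, 36, 15, 69, 44, 68, 61]

After 1 step: [13, 68, 36, 15, 69, 44, 68, 61]


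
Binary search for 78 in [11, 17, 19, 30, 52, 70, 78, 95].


Step 1: lo=0, hi=7, mid=3, val=30
Step 2: lo=4, hi=7, mid=5, val=70
Step 3: lo=6, hi=7, mid=6, val=78

Found at index 6


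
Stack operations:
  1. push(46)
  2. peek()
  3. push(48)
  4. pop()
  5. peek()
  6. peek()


push(46) -> [46]
peek()->46
push(48) -> [46, 48]
pop()->48, [46]
peek()->46
peek()->46

Final stack: [46]


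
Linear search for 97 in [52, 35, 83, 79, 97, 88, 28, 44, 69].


i=0: 52!=97
i=1: 35!=97
i=2: 83!=97
i=3: 79!=97
i=4: 97==97 found!

Found at 4, 5 comps


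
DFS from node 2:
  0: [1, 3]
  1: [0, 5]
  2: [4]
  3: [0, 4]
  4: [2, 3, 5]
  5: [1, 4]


Visit 2, push [4]
Visit 4, push [5, 3]
Visit 3, push [0]
Visit 0, push [1]
Visit 1, push [5]
Visit 5, push []

DFS order: [2, 4, 3, 0, 1, 5]


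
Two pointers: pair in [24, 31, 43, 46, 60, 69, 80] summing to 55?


lo=0(24)+hi=6(80)=104
lo=0(24)+hi=5(69)=93
lo=0(24)+hi=4(60)=84
lo=0(24)+hi=3(46)=70
lo=0(24)+hi=2(43)=67
lo=0(24)+hi=1(31)=55

Yes: 24+31=55


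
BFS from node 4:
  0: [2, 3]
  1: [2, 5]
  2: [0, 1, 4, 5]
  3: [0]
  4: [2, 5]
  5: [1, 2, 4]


Visit 4, enqueue [2, 5]
Visit 2, enqueue [0, 1]
Visit 5, enqueue []
Visit 0, enqueue [3]
Visit 1, enqueue []
Visit 3, enqueue []

BFS order: [4, 2, 5, 0, 1, 3]


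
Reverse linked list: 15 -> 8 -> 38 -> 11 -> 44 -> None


Step 1: curr=15, set curr.next=prev(None) | reversed so far: 15
Step 2: curr=8, set curr.next=prev(15) | reversed so far: 8 -> 15
Step 3: curr=38, set curr.next=prev(8) | reversed so far: 38 -> 8 -> 15
Step 4: curr=11, set curr.next=prev(38) | reversed so far: 11 -> 38 -> 8 -> 15
Step 5: curr=44, set curr.next=prev(11) | reversed so far: 44 -> 11 -> 38 -> 8 -> 15

44 -> 11 -> 38 -> 8 -> 15 -> None


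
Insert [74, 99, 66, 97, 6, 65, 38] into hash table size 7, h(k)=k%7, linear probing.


Insert 74: h=4 -> slot 4
Insert 99: h=1 -> slot 1
Insert 66: h=3 -> slot 3
Insert 97: h=6 -> slot 6
Insert 6: h=6, 1 probes -> slot 0
Insert 65: h=2 -> slot 2
Insert 38: h=3, 2 probes -> slot 5

Table: [6, 99, 65, 66, 74, 38, 97]


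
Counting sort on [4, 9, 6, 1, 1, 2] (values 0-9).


Input: [4, 9, 6, 1, 1, 2]
Counts: [0, 2, 1, 0, 1, 0, 1, 0, 0, 1]

Sorted: [1, 1, 2, 4, 6, 9]


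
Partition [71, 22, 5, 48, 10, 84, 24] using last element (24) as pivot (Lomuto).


Pivot: 24
  22 <= 24: swap -> [22, 71, 5, 48, 10, 84, 24]
  5 <= 24: swap -> [22, 5, 71, 48, 10, 84, 24]
  10 <= 24: swap -> [22, 5, 10, 48, 71, 84, 24]
Place pivot at 3: [22, 5, 10, 24, 71, 84, 48]

Partitioned: [22, 5, 10, 24, 71, 84, 48]


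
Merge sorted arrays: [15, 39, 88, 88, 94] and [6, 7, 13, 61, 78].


Take 6 from B
Take 7 from B
Take 13 from B
Take 15 from A
Take 39 from A
Take 61 from B
Take 78 from B

Merged: [6, 7, 13, 15, 39, 61, 78, 88, 88, 94]


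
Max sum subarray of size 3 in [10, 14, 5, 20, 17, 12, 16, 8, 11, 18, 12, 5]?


[0:3]: 29
[1:4]: 39
[2:5]: 42
[3:6]: 49
[4:7]: 45
[5:8]: 36
[6:9]: 35
[7:10]: 37
[8:11]: 41
[9:12]: 35

Max: 49 at [3:6]


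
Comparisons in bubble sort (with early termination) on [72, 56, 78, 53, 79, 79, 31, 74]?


Algorithm: bubble sort (with early termination)
Input: [72, 56, 78, 53, 79, 79, 31, 74]
Sorted: [31, 53, 56, 72, 74, 78, 79, 79]

28


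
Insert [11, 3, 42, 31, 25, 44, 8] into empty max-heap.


Insert 11: [11]
Insert 3: [11, 3]
Insert 42: [42, 3, 11]
Insert 31: [42, 31, 11, 3]
Insert 25: [42, 31, 11, 3, 25]
Insert 44: [44, 31, 42, 3, 25, 11]
Insert 8: [44, 31, 42, 3, 25, 11, 8]

Final heap: [44, 31, 42, 3, 25, 11, 8]


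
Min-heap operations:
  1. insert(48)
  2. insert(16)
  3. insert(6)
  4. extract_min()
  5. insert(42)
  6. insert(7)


insert(48) -> [48]
insert(16) -> [16, 48]
insert(6) -> [6, 48, 16]
extract_min()->6, [16, 48]
insert(42) -> [16, 48, 42]
insert(7) -> [7, 16, 42, 48]

Final heap: [7, 16, 42, 48]


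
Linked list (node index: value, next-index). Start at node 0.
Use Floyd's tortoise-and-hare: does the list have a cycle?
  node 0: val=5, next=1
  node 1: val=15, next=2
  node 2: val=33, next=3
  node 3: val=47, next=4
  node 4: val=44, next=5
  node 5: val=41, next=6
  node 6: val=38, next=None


Floyd's tortoise (slow, +1) and hare (fast, +2):
  init: slow=0, fast=0
  step 1: slow=1, fast=2
  step 2: slow=2, fast=4
  step 3: slow=3, fast=6
  step 4: fast -> None, no cycle

Cycle: no


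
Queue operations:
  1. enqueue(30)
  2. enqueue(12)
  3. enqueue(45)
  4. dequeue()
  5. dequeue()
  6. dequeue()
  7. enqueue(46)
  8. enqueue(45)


enqueue(30) -> [30]
enqueue(12) -> [30, 12]
enqueue(45) -> [30, 12, 45]
dequeue()->30, [12, 45]
dequeue()->12, [45]
dequeue()->45, []
enqueue(46) -> [46]
enqueue(45) -> [46, 45]

Final queue: [46, 45]


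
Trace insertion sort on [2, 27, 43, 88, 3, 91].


Initial: [2, 27, 43, 88, 3, 91]
Insert 27: [2, 27, 43, 88, 3, 91]
Insert 43: [2, 27, 43, 88, 3, 91]
Insert 88: [2, 27, 43, 88, 3, 91]
Insert 3: [2, 3, 27, 43, 88, 91]
Insert 91: [2, 3, 27, 43, 88, 91]

Sorted: [2, 3, 27, 43, 88, 91]


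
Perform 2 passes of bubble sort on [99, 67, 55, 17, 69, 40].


Initial: [99, 67, 55, 17, 69, 40]
Pass 1: [67, 55, 17, 69, 40, 99] (5 swaps)
Pass 2: [55, 17, 67, 40, 69, 99] (3 swaps)

After 2 passes: [55, 17, 67, 40, 69, 99]


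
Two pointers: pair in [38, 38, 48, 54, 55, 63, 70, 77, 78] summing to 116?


lo=0(38)+hi=8(78)=116

Yes: 38+78=116


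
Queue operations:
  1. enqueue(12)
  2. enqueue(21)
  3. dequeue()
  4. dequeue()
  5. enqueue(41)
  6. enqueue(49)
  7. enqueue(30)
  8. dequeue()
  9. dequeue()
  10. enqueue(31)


enqueue(12) -> [12]
enqueue(21) -> [12, 21]
dequeue()->12, [21]
dequeue()->21, []
enqueue(41) -> [41]
enqueue(49) -> [41, 49]
enqueue(30) -> [41, 49, 30]
dequeue()->41, [49, 30]
dequeue()->49, [30]
enqueue(31) -> [30, 31]

Final queue: [30, 31]


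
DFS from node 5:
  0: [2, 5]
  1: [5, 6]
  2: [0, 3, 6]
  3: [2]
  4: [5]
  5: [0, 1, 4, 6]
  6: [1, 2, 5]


Visit 5, push [6, 4, 1, 0]
Visit 0, push [2]
Visit 2, push [6, 3]
Visit 3, push []
Visit 6, push [1]
Visit 1, push []
Visit 4, push []

DFS order: [5, 0, 2, 3, 6, 1, 4]


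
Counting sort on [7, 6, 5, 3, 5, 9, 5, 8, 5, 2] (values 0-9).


Input: [7, 6, 5, 3, 5, 9, 5, 8, 5, 2]
Counts: [0, 0, 1, 1, 0, 4, 1, 1, 1, 1]

Sorted: [2, 3, 5, 5, 5, 5, 6, 7, 8, 9]


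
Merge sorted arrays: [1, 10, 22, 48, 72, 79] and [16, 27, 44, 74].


Take 1 from A
Take 10 from A
Take 16 from B
Take 22 from A
Take 27 from B
Take 44 from B
Take 48 from A
Take 72 from A
Take 74 from B

Merged: [1, 10, 16, 22, 27, 44, 48, 72, 74, 79]


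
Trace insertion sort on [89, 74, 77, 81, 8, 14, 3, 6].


Initial: [89, 74, 77, 81, 8, 14, 3, 6]
Insert 74: [74, 89, 77, 81, 8, 14, 3, 6]
Insert 77: [74, 77, 89, 81, 8, 14, 3, 6]
Insert 81: [74, 77, 81, 89, 8, 14, 3, 6]
Insert 8: [8, 74, 77, 81, 89, 14, 3, 6]
Insert 14: [8, 14, 74, 77, 81, 89, 3, 6]
Insert 3: [3, 8, 14, 74, 77, 81, 89, 6]
Insert 6: [3, 6, 8, 14, 74, 77, 81, 89]

Sorted: [3, 6, 8, 14, 74, 77, 81, 89]


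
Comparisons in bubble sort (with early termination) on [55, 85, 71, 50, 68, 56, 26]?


Algorithm: bubble sort (with early termination)
Input: [55, 85, 71, 50, 68, 56, 26]
Sorted: [26, 50, 55, 56, 68, 71, 85]

21


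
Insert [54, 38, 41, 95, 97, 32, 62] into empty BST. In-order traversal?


Insert 54: root
Insert 38: L from 54
Insert 41: L from 54 -> R from 38
Insert 95: R from 54
Insert 97: R from 54 -> R from 95
Insert 32: L from 54 -> L from 38
Insert 62: R from 54 -> L from 95

In-order: [32, 38, 41, 54, 62, 95, 97]


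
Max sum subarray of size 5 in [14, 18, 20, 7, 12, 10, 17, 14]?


[0:5]: 71
[1:6]: 67
[2:7]: 66
[3:8]: 60

Max: 71 at [0:5]


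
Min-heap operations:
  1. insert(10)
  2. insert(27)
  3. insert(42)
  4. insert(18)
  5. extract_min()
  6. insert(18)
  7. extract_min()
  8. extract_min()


insert(10) -> [10]
insert(27) -> [10, 27]
insert(42) -> [10, 27, 42]
insert(18) -> [10, 18, 42, 27]
extract_min()->10, [18, 27, 42]
insert(18) -> [18, 18, 42, 27]
extract_min()->18, [18, 27, 42]
extract_min()->18, [27, 42]

Final heap: [27, 42]


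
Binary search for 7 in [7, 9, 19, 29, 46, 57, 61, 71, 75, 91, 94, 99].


Step 1: lo=0, hi=11, mid=5, val=57
Step 2: lo=0, hi=4, mid=2, val=19
Step 3: lo=0, hi=1, mid=0, val=7

Found at index 0


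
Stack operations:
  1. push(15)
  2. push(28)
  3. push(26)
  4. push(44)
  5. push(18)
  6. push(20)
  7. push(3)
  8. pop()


push(15) -> [15]
push(28) -> [15, 28]
push(26) -> [15, 28, 26]
push(44) -> [15, 28, 26, 44]
push(18) -> [15, 28, 26, 44, 18]
push(20) -> [15, 28, 26, 44, 18, 20]
push(3) -> [15, 28, 26, 44, 18, 20, 3]
pop()->3, [15, 28, 26, 44, 18, 20]

Final stack: [15, 28, 26, 44, 18, 20]


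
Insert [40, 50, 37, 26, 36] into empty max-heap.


Insert 40: [40]
Insert 50: [50, 40]
Insert 37: [50, 40, 37]
Insert 26: [50, 40, 37, 26]
Insert 36: [50, 40, 37, 26, 36]

Final heap: [50, 40, 37, 26, 36]


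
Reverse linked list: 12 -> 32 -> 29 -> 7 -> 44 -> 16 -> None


Step 1: curr=12, set curr.next=prev(None) | reversed so far: 12
Step 2: curr=32, set curr.next=prev(12) | reversed so far: 32 -> 12
Step 3: curr=29, set curr.next=prev(32) | reversed so far: 29 -> 32 -> 12
Step 4: curr=7, set curr.next=prev(29) | reversed so far: 7 -> 29 -> 32 -> 12
Step 5: curr=44, set curr.next=prev(7) | reversed so far: 44 -> 7 -> 29 -> 32 -> 12
Step 6: curr=16, set curr.next=prev(44) | reversed so far: 16 -> 44 -> 7 -> 29 -> 32 -> 12

16 -> 44 -> 7 -> 29 -> 32 -> 12 -> None


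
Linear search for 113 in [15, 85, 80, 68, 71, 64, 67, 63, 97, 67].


i=0: 15!=113
i=1: 85!=113
i=2: 80!=113
i=3: 68!=113
i=4: 71!=113
i=5: 64!=113
i=6: 67!=113
i=7: 63!=113
i=8: 97!=113
i=9: 67!=113

Not found, 10 comps


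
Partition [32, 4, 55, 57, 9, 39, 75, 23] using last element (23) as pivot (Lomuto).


Pivot: 23
  4 <= 23: swap -> [4, 32, 55, 57, 9, 39, 75, 23]
  9 <= 23: swap -> [4, 9, 55, 57, 32, 39, 75, 23]
Place pivot at 2: [4, 9, 23, 57, 32, 39, 75, 55]

Partitioned: [4, 9, 23, 57, 32, 39, 75, 55]


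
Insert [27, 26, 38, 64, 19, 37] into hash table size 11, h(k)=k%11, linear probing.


Insert 27: h=5 -> slot 5
Insert 26: h=4 -> slot 4
Insert 38: h=5, 1 probes -> slot 6
Insert 64: h=9 -> slot 9
Insert 19: h=8 -> slot 8
Insert 37: h=4, 3 probes -> slot 7

Table: [None, None, None, None, 26, 27, 38, 37, 19, 64, None]


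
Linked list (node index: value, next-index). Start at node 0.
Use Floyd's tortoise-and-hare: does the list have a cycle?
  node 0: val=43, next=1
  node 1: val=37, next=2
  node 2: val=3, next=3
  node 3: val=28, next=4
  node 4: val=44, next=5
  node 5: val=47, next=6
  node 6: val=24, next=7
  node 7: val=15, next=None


Floyd's tortoise (slow, +1) and hare (fast, +2):
  init: slow=0, fast=0
  step 1: slow=1, fast=2
  step 2: slow=2, fast=4
  step 3: slow=3, fast=6
  step 4: fast 6->7->None, no cycle

Cycle: no


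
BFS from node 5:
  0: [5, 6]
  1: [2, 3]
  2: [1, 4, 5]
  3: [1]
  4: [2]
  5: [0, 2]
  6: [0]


Visit 5, enqueue [0, 2]
Visit 0, enqueue [6]
Visit 2, enqueue [1, 4]
Visit 6, enqueue []
Visit 1, enqueue [3]
Visit 4, enqueue []
Visit 3, enqueue []

BFS order: [5, 0, 2, 6, 1, 4, 3]


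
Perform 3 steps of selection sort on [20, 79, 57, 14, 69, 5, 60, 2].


Initial: [20, 79, 57, 14, 69, 5, 60, 2]
Step 1: min=2 at 7
  Swap: [2, 79, 57, 14, 69, 5, 60, 20]
Step 2: min=5 at 5
  Swap: [2, 5, 57, 14, 69, 79, 60, 20]
Step 3: min=14 at 3
  Swap: [2, 5, 14, 57, 69, 79, 60, 20]

After 3 steps: [2, 5, 14, 57, 69, 79, 60, 20]


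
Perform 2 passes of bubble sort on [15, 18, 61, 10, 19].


Initial: [15, 18, 61, 10, 19]
Pass 1: [15, 18, 10, 19, 61] (2 swaps)
Pass 2: [15, 10, 18, 19, 61] (1 swaps)

After 2 passes: [15, 10, 18, 19, 61]


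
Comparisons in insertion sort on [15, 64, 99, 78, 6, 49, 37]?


Algorithm: insertion sort
Input: [15, 64, 99, 78, 6, 49, 37]
Sorted: [6, 15, 37, 49, 64, 78, 99]

17


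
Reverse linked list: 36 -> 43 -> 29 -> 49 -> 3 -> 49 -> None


Step 1: curr=36, set curr.next=prev(None) | reversed so far: 36
Step 2: curr=43, set curr.next=prev(36) | reversed so far: 43 -> 36
Step 3: curr=29, set curr.next=prev(43) | reversed so far: 29 -> 43 -> 36
Step 4: curr=49, set curr.next=prev(29) | reversed so far: 49 -> 29 -> 43 -> 36
Step 5: curr=3, set curr.next=prev(49) | reversed so far: 3 -> 49 -> 29 -> 43 -> 36
Step 6: curr=49, set curr.next=prev(3) | reversed so far: 49 -> 3 -> 49 -> 29 -> 43 -> 36

49 -> 3 -> 49 -> 29 -> 43 -> 36 -> None


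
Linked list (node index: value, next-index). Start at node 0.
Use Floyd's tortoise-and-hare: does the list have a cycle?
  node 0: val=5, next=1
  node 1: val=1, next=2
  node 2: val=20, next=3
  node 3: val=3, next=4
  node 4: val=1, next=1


Floyd's tortoise (slow, +1) and hare (fast, +2):
  init: slow=0, fast=0
  step 1: slow=1, fast=2
  step 2: slow=2, fast=4
  step 3: slow=3, fast=2
  step 4: slow=4, fast=4
  slow == fast at node 4: cycle detected

Cycle: yes


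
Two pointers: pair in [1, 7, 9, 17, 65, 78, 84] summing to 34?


lo=0(1)+hi=6(84)=85
lo=0(1)+hi=5(78)=79
lo=0(1)+hi=4(65)=66
lo=0(1)+hi=3(17)=18
lo=1(7)+hi=3(17)=24
lo=2(9)+hi=3(17)=26

No pair found


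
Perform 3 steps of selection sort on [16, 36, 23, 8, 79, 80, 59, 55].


Initial: [16, 36, 23, 8, 79, 80, 59, 55]
Step 1: min=8 at 3
  Swap: [8, 36, 23, 16, 79, 80, 59, 55]
Step 2: min=16 at 3
  Swap: [8, 16, 23, 36, 79, 80, 59, 55]
Step 3: min=23 at 2
  Swap: [8, 16, 23, 36, 79, 80, 59, 55]

After 3 steps: [8, 16, 23, 36, 79, 80, 59, 55]


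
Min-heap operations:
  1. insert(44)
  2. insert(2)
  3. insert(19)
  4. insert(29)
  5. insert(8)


insert(44) -> [44]
insert(2) -> [2, 44]
insert(19) -> [2, 44, 19]
insert(29) -> [2, 29, 19, 44]
insert(8) -> [2, 8, 19, 44, 29]

Final heap: [2, 8, 19, 44, 29]


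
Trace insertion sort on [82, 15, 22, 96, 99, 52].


Initial: [82, 15, 22, 96, 99, 52]
Insert 15: [15, 82, 22, 96, 99, 52]
Insert 22: [15, 22, 82, 96, 99, 52]
Insert 96: [15, 22, 82, 96, 99, 52]
Insert 99: [15, 22, 82, 96, 99, 52]
Insert 52: [15, 22, 52, 82, 96, 99]

Sorted: [15, 22, 52, 82, 96, 99]


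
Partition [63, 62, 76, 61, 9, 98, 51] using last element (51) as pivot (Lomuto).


Pivot: 51
  9 <= 51: swap -> [9, 62, 76, 61, 63, 98, 51]
Place pivot at 1: [9, 51, 76, 61, 63, 98, 62]

Partitioned: [9, 51, 76, 61, 63, 98, 62]
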